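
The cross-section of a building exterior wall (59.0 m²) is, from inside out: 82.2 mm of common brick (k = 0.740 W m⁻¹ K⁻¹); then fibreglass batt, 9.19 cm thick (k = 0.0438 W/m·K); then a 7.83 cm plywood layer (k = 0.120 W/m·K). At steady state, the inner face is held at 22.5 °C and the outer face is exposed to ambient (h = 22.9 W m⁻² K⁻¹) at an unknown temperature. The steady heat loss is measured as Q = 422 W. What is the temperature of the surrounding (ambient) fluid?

T_out = 1.72 °C

Series resistances:
  R_common brick = L/(kA) = 0.0822/(0.740·59.0) = 0.001883 K/W
  R_fibreglass batt = L/(kA) = 0.0919/(0.0438·59.0) = 0.03556 K/W
  R_plywood = L/(kA) = 0.0783/(0.120·59.0) = 0.01106 K/W
  R_conv,out = 1/(hA) = 1/(22.9·59.0) = 7.401×10^-4 K/W
ΣR = 0.04924 K/W
ΔT = Q·ΣR = 422 × 0.04924 = 20.78 K
Heat flows outward, so T_out = T_in − ΔT = 22.5 − 20.78 = 1.72 °C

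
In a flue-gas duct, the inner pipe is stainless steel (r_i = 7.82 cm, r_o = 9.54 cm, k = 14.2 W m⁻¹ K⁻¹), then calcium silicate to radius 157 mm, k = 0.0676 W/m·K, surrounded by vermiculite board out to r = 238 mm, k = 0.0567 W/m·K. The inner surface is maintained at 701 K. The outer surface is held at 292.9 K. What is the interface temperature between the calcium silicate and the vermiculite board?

T = 496 K

Resistance network (inner→outer):
  R'_stainless steel = ln(0.0954/0.0782)/(2πk) = 0.1988/(2π·14.2) = 0.002228 m·K/W
  R'_calcium silicate = ln(0.157/0.0954)/(2πk) = 0.4982/(2π·0.0676) = 1.173 m·K/W
  R'_vermiculite board = ln(0.238/0.157)/(2πk) = 0.4160/(2π·0.0567) = 1.168 m·K/W
ΣR = 0.002228 + 1.173 + 1.168 = 2.343 m·K/W
Q' = ΔT/ΣR = (701 K − 292.9 K)/2.343 = 174.2 W/m
From the inner boundary to the calcium silicate/vermiculite board interface, ΣR_partial = 1.175 m·K/W.
T_interface = T_in − Q'·ΣR_partial = 701 K − (174.2)(1.175) = 496 K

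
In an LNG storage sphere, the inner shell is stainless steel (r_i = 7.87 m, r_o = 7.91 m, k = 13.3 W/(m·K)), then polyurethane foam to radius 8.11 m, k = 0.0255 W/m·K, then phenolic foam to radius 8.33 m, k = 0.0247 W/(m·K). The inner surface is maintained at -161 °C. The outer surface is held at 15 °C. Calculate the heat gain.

Treat each layer as a resistance in series:
  R_stainless steel = (1/7.87 − 1/7.91)/(4πk) = 6.426×10^-4/(4π·13.3) = 3.845×10^-6 K/W
  R_polyurethane foam = (1/7.91 − 1/8.11)/(4πk) = 0.003118/(4π·0.0255) = 0.009729 K/W
  R_phenolic foam = (1/8.11 − 1/8.33)/(4πk) = 0.003257/(4π·0.0247) = 0.01049 K/W
ΣR = 3.845×10^-6 + 0.009729 + 0.01049 = 0.02022 K/W
Q = ΔT/ΣR = (-161 °C − 15 °C)/0.02022 = -8700 W
(Negative Q ⇒ heat flows inward; heat gain = 8700 W.)

Q = 8.70 kW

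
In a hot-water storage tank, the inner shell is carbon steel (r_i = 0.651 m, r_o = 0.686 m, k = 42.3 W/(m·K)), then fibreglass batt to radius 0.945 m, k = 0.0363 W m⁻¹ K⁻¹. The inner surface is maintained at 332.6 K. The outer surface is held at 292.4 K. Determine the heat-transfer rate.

Q = 45.9 W

Resistance network (inner→outer):
  R_carbon steel = (1/0.651 − 1/0.686)/(4πk) = 0.07837/(4π·42.3) = 1.474×10^-4 K/W
  R_fibreglass batt = (1/0.686 − 1/0.945)/(4πk) = 0.3995/(4π·0.0363) = 0.8758 K/W
ΣR = 1.474×10^-4 + 0.8758 = 0.8759 K/W
Q = ΔT/ΣR = (332.6 K − 292.4 K)/0.8759 = 45.9 W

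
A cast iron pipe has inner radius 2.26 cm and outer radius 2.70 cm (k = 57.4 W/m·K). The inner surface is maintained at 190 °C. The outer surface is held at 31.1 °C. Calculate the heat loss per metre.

Q' = 2πk·ΔT/ln(r₂/r₁) = 2π × 57.4 × 158.9 / ln(0.0270/0.0226) = 3.22×10^5 W/m

Q' = 322 kW/m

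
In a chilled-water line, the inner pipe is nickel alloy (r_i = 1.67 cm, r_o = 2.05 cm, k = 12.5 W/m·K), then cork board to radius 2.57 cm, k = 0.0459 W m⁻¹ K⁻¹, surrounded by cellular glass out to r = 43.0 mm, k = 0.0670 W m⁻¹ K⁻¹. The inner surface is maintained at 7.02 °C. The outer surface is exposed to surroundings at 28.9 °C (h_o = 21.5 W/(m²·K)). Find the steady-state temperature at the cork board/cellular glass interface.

Resistance network (inner→outer):
  R'_nickel alloy = ln(0.0205/0.0167)/(2πk) = 0.2050/(2π·12.5) = 0.002610 m·K/W
  R'_cork board = ln(0.0257/0.0205)/(2πk) = 0.2261/(2π·0.0459) = 0.7839 m·K/W
  R'_cellular glass = ln(0.0430/0.0257)/(2πk) = 0.5147/(2π·0.0670) = 1.223 m·K/W
  R'_conv,out = 1/(2πr h) = 1/(2π·0.0430·21.5) = 0.1722 m·K/W
ΣR = 0.002610 + 0.7839 + 1.223 + 0.1722 = 2.182 m·K/W
Q' = ΔT/ΣR = (7.02 °C − 28.9 °C)/2.182 = -10.03 W/m
From the inner boundary to the cork board/cellular glass interface, ΣR_partial = 0.7865 m·K/W.
T_interface = T_in − Q'·ΣR_partial = 7.02 °C − (-10.03)(0.7865) = 14.9 °C

T = 14.9 °C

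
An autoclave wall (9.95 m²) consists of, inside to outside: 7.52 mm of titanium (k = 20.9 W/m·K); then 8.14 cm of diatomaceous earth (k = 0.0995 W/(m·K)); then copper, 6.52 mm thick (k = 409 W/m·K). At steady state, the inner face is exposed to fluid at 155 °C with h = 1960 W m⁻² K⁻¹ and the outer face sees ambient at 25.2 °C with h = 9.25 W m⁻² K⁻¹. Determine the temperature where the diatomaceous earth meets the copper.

Resistance network (inner→outer):
  R_conv,in = 1/(hA) = 1/(1960·9.95) = 5.128×10^-5 K/W
  R_titanium = L/(kA) = 0.00752/(20.9·9.95) = 3.616×10^-5 K/W
  R_diatomaceous earth = L/(kA) = 0.0814/(0.0995·9.95) = 0.08222 K/W
  R_copper = L/(kA) = 0.00652/(409·9.95) = 1.602×10^-6 K/W
  R_conv,out = 1/(hA) = 1/(9.25·9.95) = 0.01087 K/W
ΣR = 5.128×10^-5 + 3.616×10^-5 + 0.08222 + 1.602×10^-6 + 0.01087 = 0.09318 K/W
Q = ΔT/ΣR = (155 °C − 25.2 °C)/0.09318 = 1393 W
From the inner boundary to the diatomaceous earth/copper interface, ΣR_partial = 0.08231 K/W.
T_interface = T_in − Q·ΣR_partial = 155 °C − (1393)(0.08231) = 40.3 °C

T = 40.3 °C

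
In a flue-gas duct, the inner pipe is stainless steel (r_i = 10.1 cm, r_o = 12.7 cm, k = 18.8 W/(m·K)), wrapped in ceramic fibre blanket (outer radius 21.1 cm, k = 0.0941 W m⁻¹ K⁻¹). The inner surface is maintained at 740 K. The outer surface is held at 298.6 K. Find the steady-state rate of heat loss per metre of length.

Q' = 513 W/m

Treat each layer as a resistance in series:
  R'_stainless steel = ln(0.127/0.101)/(2πk) = 0.2291/(2π·18.8) = 0.001939 m·K/W
  R'_ceramic fibre blanket = ln(0.211/0.127)/(2πk) = 0.5077/(2π·0.0941) = 0.8586 m·K/W
ΣR = 0.001939 + 0.8586 = 0.8605 m·K/W
Q' = ΔT/ΣR = (740 K − 298.6 K)/0.8605 = 513 W/m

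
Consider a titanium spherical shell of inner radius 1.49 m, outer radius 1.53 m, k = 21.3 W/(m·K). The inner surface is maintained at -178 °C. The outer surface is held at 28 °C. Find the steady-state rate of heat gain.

Q = 3140 kW

Q = 4πk·ΔT/(1/r₁ − 1/r₂) = 4π × 21.3 × 206 / (1/1.49 − 1/1.53) = 3.14×10^6 W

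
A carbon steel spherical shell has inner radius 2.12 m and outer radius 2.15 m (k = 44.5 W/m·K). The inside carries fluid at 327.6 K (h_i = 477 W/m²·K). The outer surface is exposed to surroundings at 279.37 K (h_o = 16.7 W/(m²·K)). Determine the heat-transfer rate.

Q = 44.7 kW

Resistance network (inner→outer):
  R_conv,in = 1/(4πr²h) = 1/(4π·2.12²·477) = 3.712×10^-5 K/W
  R_carbon steel = (1/2.12 − 1/2.15)/(4πk) = 0.006582/(4π·44.5) = 1.177×10^-5 K/W
  R_conv,out = 1/(4πr²h) = 1/(4π·2.15²·16.7) = 0.001031 K/W
ΣR = 3.712×10^-5 + 1.177×10^-5 + 0.001031 = 0.001080 K/W
Q = ΔT/ΣR = (327.6 K − 279.37 K)/0.001080 = 44700 W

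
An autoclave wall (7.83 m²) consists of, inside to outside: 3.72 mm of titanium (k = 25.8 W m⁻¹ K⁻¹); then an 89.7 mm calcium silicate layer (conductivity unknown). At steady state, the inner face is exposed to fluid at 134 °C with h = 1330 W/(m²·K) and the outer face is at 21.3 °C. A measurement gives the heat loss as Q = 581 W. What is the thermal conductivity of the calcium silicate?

ΣR = ΔT/Q = |134 − 21.3|/581 = 0.1940 K/W
Known resistances:
  R_conv,in = 1/(hA) = 1/(1330·7.83) = 9.603×10^-5 K/W
  R_titanium = L/(kA) = 0.00372/(25.8·7.83) = 1.841×10^-5 K/W
R_calcium silicate = ΣR − ΣR_known = 0.1940 − 1.144×10^-4 = 0.1939 K/W
L/(kA) = 0.1939 ⇒ k = 0.0897/(0.1939·7.83) = 0.0591 W/m·K

k = 0.0591 W/m·K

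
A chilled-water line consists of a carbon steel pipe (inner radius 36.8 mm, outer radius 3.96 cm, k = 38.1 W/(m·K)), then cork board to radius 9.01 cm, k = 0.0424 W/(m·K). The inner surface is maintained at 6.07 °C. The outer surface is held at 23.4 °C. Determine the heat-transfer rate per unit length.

Treat each layer as a resistance in series:
  R'_carbon steel = ln(0.0396/0.0368)/(2πk) = 0.07333/(2π·38.1) = 3.063×10^-4 m·K/W
  R'_cork board = ln(0.0901/0.0396)/(2πk) = 0.8221/(2π·0.0424) = 3.086 m·K/W
ΣR = 3.063×10^-4 + 3.086 = 3.086 m·K/W
Q' = ΔT/ΣR = (6.07 °C − 23.4 °C)/3.086 = -5.62 W/m
(Negative Q' ⇒ heat flows inward; heat gain = 5.62 W/m.)

Q' = 5.62 W/m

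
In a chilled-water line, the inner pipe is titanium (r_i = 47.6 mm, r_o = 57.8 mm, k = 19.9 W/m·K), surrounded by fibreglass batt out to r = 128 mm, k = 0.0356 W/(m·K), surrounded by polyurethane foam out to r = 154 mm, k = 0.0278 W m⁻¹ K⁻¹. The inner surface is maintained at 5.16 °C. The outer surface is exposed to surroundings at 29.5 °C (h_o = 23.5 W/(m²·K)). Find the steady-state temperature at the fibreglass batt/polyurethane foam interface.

Resistance network (inner→outer):
  R'_titanium = ln(0.0578/0.0476)/(2πk) = 0.1942/(2π·19.9) = 0.001553 m·K/W
  R'_fibreglass batt = ln(0.128/0.0578)/(2πk) = 0.7950/(2π·0.0356) = 3.554 m·K/W
  R'_polyurethane foam = ln(0.154/0.128)/(2πk) = 0.1849/(2π·0.0278) = 1.059 m·K/W
  R'_conv,out = 1/(2πr h) = 1/(2π·0.154·23.5) = 0.04398 m·K/W
ΣR = 0.001553 + 3.554 + 1.059 + 0.04398 = 4.659 m·K/W
Q' = ΔT/ΣR = (5.16 °C − 29.5 °C)/4.659 = -5.224 W/m
From the inner boundary to the fibreglass batt/polyurethane foam interface, ΣR_partial = 3.556 m·K/W.
T_interface = T_in − Q'·ΣR_partial = 5.16 °C − (-5.224)(3.556) = 23.7 °C

T = 23.7 °C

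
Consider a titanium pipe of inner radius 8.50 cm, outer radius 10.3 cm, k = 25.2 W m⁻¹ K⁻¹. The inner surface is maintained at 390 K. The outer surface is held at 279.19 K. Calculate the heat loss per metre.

Q' = 91300 W/m

Q' = 2πk·ΔT/ln(r₂/r₁) = 2π × 25.2 × 110.81 / ln(0.103/0.0850) = 91300 W/m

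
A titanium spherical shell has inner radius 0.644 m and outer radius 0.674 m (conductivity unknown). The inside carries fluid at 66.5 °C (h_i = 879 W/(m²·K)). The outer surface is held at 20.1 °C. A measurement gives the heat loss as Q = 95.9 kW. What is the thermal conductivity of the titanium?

k = 20.7 W/m·K

ΣR = ΔT/Q = |66.5 − 20.1|/95900 = 4.838×10^-4 K/W
Known resistances:
  R_conv,in = 1/(4πr²h) = 1/(4π·0.644²·879) = 2.183×10^-4 K/W
R_titanium = ΣR − ΣR_known = 4.838×10^-4 − 2.183×10^-4 = 2.655×10^-4 K/W
(1/r₁−1/r₂)/(4πk) = 2.655×10^-4 ⇒ k = 0.06912/(4π·2.655×10^-4) = 20.7 W/m·K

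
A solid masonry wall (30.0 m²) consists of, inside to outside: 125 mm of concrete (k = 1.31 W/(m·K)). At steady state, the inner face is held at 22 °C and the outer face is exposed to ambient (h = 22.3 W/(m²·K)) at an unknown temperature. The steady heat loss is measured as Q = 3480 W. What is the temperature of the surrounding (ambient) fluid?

Series resistances:
  R_concrete = L/(kA) = 0.125/(1.31·30.0) = 0.003181 K/W
  R_conv,out = 1/(hA) = 1/(22.3·30.0) = 0.001495 K/W
ΣR = 0.004675 K/W
ΔT = Q·ΣR = 3480 × 0.004675 = 16.27 K
Heat flows outward, so T_out = T_in − ΔT = 22 − 16.27 = 5.73 °C

T_out = 5.73 °C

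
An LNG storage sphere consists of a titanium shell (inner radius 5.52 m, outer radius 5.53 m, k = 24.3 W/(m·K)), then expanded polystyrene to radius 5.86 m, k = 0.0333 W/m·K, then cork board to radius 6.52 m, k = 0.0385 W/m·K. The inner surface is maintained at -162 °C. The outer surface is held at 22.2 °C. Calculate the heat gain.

Resistance network (inner→outer):
  R_titanium = (1/5.52 − 1/5.53)/(4πk) = 3.276×10^-4/(4π·24.3) = 1.073×10^-6 K/W
  R_expanded polystyrene = (1/5.53 − 1/5.86)/(4πk) = 0.01018/(4π·0.0333) = 0.02434 K/W
  R_cork board = (1/5.86 − 1/6.52)/(4πk) = 0.01727/(4π·0.0385) = 0.03570 K/W
ΣR = 1.073×10^-6 + 0.02434 + 0.03570 = 0.06004 K/W
Q = ΔT/ΣR = (-162 °C − 22.2 °C)/0.06004 = -3070 W
(Negative Q ⇒ heat flows inward; heat gain = 3070 W.)

Q = 3.07 kW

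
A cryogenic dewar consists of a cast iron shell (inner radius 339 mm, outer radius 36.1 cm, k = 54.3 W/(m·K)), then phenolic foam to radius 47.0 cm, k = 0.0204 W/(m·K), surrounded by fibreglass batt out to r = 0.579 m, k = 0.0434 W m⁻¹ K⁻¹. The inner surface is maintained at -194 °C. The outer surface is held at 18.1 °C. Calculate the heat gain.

Series thermal resistances, inner to outer:
  R_cast iron = (1/0.339 − 1/0.361)/(4πk) = 0.1798/(4π·54.3) = 2.635×10^-4 K/W
  R_phenolic foam = (1/0.361 − 1/0.470)/(4πk) = 0.6424/(4π·0.0204) = 2.506 K/W
  R_fibreglass batt = (1/0.470 − 1/0.579)/(4πk) = 0.4005/(4π·0.0434) = 0.7344 K/W
ΣR = 2.635×10^-4 + 2.506 + 0.7344 = 3.241 K/W
Q = ΔT/ΣR = (-194 °C − 18.1 °C)/3.241 = -65.4 W
(Negative Q ⇒ heat flows inward; heat gain = 65.4 W.)

Q = 65.4 W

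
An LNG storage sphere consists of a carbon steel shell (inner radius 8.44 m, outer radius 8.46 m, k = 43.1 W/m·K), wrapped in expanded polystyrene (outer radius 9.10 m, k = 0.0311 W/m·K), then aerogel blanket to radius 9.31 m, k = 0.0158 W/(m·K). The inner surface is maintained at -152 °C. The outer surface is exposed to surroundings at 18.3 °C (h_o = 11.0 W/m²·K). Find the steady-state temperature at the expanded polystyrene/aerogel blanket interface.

Resistance network (inner→outer):
  R_carbon steel = (1/8.44 − 1/8.46)/(4πk) = 2.801×10^-4/(4π·43.1) = 5.172×10^-7 K/W
  R_expanded polystyrene = (1/8.46 − 1/9.10)/(4πk) = 0.008313/(4π·0.0311) = 0.02127 K/W
  R_aerogel blanket = (1/9.10 − 1/9.31)/(4πk) = 0.002479/(4π·0.0158) = 0.01248 K/W
  R_conv,out = 1/(4πr²h) = 1/(4π·9.31²·11.0) = 8.346×10^-5 K/W
ΣR = 5.172×10^-7 + 0.02127 + 0.01248 + 8.346×10^-5 = 0.03383 K/W
Q = ΔT/ΣR = (-152 °C − 18.3 °C)/0.03383 = -5034 W
From the inner boundary to the expanded polystyrene/aerogel blanket interface, ΣR_partial = 0.02127 K/W.
T_interface = T_in − Q·ΣR_partial = -152 °C − (-5034)(0.02127) = -44.9 °C

T = -44.9 °C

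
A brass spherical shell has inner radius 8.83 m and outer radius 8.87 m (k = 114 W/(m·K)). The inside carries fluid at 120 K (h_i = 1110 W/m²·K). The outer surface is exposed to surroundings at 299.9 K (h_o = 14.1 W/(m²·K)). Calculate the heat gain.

Q = 2460 kW

Resistance network (inner→outer):
  R_conv,in = 1/(4πr²h) = 1/(4π·8.83²·1110) = 9.195×10^-7 K/W
  R_brass = (1/8.83 − 1/8.87)/(4πk) = 5.107×10^-4/(4π·114) = 3.565×10^-7 K/W
  R_conv,out = 1/(4πr²h) = 1/(4π·8.87²·14.1) = 7.173×10^-5 K/W
ΣR = 9.195×10^-7 + 3.565×10^-7 + 7.173×10^-5 = 7.301×10^-5 K/W
Q = ΔT/ΣR = (120 K − 299.9 K)/7.301×10^-5 = -2.46×10^6 W
(Negative Q ⇒ heat flows inward; heat gain = 2.46×10^6 W.)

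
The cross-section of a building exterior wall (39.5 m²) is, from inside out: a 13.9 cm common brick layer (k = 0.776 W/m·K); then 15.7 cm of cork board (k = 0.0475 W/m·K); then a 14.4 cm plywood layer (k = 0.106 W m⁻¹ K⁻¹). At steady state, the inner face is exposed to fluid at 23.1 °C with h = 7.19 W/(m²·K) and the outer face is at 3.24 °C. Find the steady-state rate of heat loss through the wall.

Q = 157 W

Resistance network (inner→outer):
  R_conv,in = 1/(hA) = 1/(7.19·39.5) = 0.003521 K/W
  R_common brick = L/(kA) = 0.139/(0.776·39.5) = 0.004535 K/W
  R_cork board = L/(kA) = 0.157/(0.0475·39.5) = 0.08368 K/W
  R_plywood = L/(kA) = 0.144/(0.106·39.5) = 0.03439 K/W
ΣR = 0.003521 + 0.004535 + 0.08368 + 0.03439 = 0.1261 K/W
Q = ΔT/ΣR = (23.1 °C − 3.24 °C)/0.1261 = 157 W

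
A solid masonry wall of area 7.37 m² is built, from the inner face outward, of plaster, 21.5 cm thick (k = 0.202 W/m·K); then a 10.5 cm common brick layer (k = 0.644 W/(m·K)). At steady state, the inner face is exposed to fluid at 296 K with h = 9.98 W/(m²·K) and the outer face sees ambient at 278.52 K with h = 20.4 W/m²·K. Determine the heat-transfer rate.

Treat each layer as a resistance in series:
  R_conv,in = 1/(hA) = 1/(9.98·7.37) = 0.01360 K/W
  R_plaster = L/(kA) = 0.215/(0.202·7.37) = 0.1444 K/W
  R_common brick = L/(kA) = 0.105/(0.644·7.37) = 0.02212 K/W
  R_conv,out = 1/(hA) = 1/(20.4·7.37) = 0.006651 K/W
ΣR = 0.01360 + 0.1444 + 0.02212 + 0.006651 = 0.1868 K/W
Q = ΔT/ΣR = (296 K − 278.52 K)/0.1868 = 93.6 W

Q = 93.6 W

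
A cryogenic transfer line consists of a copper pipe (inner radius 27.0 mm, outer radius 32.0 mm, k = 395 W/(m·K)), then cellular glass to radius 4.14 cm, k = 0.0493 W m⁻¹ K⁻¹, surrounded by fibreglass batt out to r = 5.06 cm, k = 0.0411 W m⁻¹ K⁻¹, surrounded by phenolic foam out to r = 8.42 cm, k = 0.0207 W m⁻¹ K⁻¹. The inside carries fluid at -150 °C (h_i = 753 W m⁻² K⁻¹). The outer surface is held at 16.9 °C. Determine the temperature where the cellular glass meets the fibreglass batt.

T = -125 °C

Resistance network (inner→outer):
  R'_conv,in = 1/(2πr h) = 1/(2π·0.0270·753) = 0.007828 m·K/W
  R'_copper = ln(0.0320/0.0270)/(2πk) = 0.1699/(2π·395) = 6.846×10^-5 m·K/W
  R'_cellular glass = ln(0.0414/0.0320)/(2πk) = 0.2575/(2π·0.0493) = 0.8314 m·K/W
  R'_fibreglass batt = ln(0.0506/0.0414)/(2πk) = 0.2007/(2π·0.0411) = 0.7771 m·K/W
  R'_phenolic foam = ln(0.0842/0.0506)/(2πk) = 0.5092/(2π·0.0207) = 3.915 m·K/W
ΣR = 0.007828 + 6.846×10^-5 + 0.8314 + 0.7771 + 3.915 = 5.531 m·K/W
Q' = ΔT/ΣR = (-150 °C − 16.9 °C)/5.531 = -30.18 W/m
From the inner boundary to the cellular glass/fibreglass batt interface, ΣR_partial = 0.8393 m·K/W.
T_interface = T_in − Q'·ΣR_partial = -150 °C − (-30.18)(0.8393) = -125 °C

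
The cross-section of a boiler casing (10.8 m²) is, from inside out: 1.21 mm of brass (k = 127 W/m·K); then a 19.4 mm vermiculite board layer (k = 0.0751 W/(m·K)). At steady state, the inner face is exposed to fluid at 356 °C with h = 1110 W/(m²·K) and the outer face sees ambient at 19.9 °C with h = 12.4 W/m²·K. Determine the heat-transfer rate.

Resistance network (inner→outer):
  R_conv,in = 1/(hA) = 1/(1110·10.8) = 8.342×10^-5 K/W
  R_brass = L/(kA) = 0.00121/(127·10.8) = 8.822×10^-7 K/W
  R_vermiculite board = L/(kA) = 0.0194/(0.0751·10.8) = 0.02392 K/W
  R_conv,out = 1/(hA) = 1/(12.4·10.8) = 0.007467 K/W
ΣR = 8.342×10^-5 + 8.822×10^-7 + 0.02392 + 0.007467 = 0.03147 K/W
Q = ΔT/ΣR = (356 °C − 19.9 °C)/0.03147 = 10700 W

Q = 10.7 kW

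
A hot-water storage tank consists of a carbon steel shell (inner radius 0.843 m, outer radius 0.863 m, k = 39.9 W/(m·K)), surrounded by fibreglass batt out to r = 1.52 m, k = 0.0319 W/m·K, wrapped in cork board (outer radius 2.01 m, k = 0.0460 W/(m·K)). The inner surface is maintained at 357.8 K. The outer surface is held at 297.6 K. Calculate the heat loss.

Q = 39.4 W

Treat each layer as a resistance in series:
  R_carbon steel = (1/0.843 − 1/0.863)/(4πk) = 0.02749/(4π·39.9) = 5.483×10^-5 K/W
  R_fibreglass batt = (1/0.863 − 1/1.52)/(4πk) = 0.5009/(4π·0.0319) = 1.249 K/W
  R_cork board = (1/1.52 − 1/2.01)/(4πk) = 0.1604/(4π·0.0460) = 0.2775 K/W
ΣR = 5.483×10^-5 + 1.249 + 0.2775 = 1.527 K/W
Q = ΔT/ΣR = (357.8 K − 297.6 K)/1.527 = 39.4 W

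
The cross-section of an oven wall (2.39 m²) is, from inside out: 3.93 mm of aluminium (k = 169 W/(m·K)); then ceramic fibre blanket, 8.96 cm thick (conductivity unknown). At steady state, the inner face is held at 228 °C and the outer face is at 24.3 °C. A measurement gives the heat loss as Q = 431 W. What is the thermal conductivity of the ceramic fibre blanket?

ΣR = ΔT/Q = |228 − 24.3|/431 = 0.4726 K/W
Known resistances:
  R_aluminium = L/(kA) = 0.00393/(169·2.39) = 9.730×10^-6 K/W
R_ceramic fibre blanket = ΣR − ΣR_known = 0.4726 − 9.730×10^-6 = 0.4726 K/W
L/(kA) = 0.4726 ⇒ k = 0.0896/(0.4726·2.39) = 0.0793 W/m·K

k = 0.0793 W/m·K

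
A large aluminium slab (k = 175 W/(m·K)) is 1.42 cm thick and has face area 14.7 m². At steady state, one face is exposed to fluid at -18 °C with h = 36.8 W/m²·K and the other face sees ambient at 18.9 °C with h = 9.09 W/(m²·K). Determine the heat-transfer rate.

Q = 3.95 kW

Resistance network (inner→outer):
  R_conv,in = 1/(hA) = 1/(36.8·14.7) = 0.001849 K/W
  R_aluminium = L/(kA) = 0.0142/(175·14.7) = 5.520×10^-6 K/W
  R_conv,out = 1/(hA) = 1/(9.09·14.7) = 0.007484 K/W
ΣR = 0.001849 + 5.520×10^-6 + 0.007484 = 0.009339 K/W
Q = ΔT/ΣR = (-18 °C − 18.9 °C)/0.009339 = -3950 W
(Negative Q ⇒ heat flows inward; heat gain = 3950 W.)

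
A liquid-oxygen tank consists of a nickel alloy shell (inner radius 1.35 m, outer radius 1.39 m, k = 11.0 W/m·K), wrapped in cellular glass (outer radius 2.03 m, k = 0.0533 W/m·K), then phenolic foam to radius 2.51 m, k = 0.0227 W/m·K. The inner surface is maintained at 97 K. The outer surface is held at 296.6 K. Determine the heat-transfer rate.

Q = 298 W

Treat each layer as a resistance in series:
  R_nickel alloy = (1/1.35 − 1/1.39)/(4πk) = 0.02132/(4π·11.0) = 1.542×10^-4 K/W
  R_cellular glass = (1/1.39 − 1/2.03)/(4πk) = 0.2268/(4π·0.0533) = 0.3386 K/W
  R_phenolic foam = (1/2.03 − 1/2.51)/(4πk) = 0.09420/(4π·0.0227) = 0.3302 K/W
ΣR = 1.542×10^-4 + 0.3386 + 0.3302 = 0.6690 K/W
Q = ΔT/ΣR = (97 K − 296.6 K)/0.6690 = -298 W
(Negative Q ⇒ heat flows inward; heat gain = 298 W.)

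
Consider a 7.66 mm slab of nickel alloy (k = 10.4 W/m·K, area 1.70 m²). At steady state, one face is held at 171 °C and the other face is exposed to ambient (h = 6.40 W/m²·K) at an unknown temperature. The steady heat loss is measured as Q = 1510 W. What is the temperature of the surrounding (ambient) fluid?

Sum the resistances:
  R_nickel alloy = L/(kA) = 0.00766/(10.4·1.70) = 4.333×10^-4 K/W
  R_conv,out = 1/(hA) = 1/(6.40·1.70) = 0.09191 K/W
ΣR = 0.09235 K/W
ΔT = Q·ΣR = 1510 × 0.09235 = 139.4 K
Heat flows outward, so T_out = T_in − ΔT = 171 − 139.4 = 31.6 °C

T_out = 31.6 °C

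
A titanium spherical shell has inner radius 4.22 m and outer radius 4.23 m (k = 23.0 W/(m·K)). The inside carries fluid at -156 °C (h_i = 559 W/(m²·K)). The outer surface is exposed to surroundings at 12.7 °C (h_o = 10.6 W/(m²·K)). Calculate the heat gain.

Resistance network (inner→outer):
  R_conv,in = 1/(4πr²h) = 1/(4π·4.22²·559) = 7.994×10^-6 K/W
  R_titanium = (1/4.22 − 1/4.23)/(4πk) = 5.602×10^-4/(4π·23.0) = 1.938×10^-6 K/W
  R_conv,out = 1/(4πr²h) = 1/(4π·4.23²·10.6) = 4.196×10^-4 K/W
ΣR = 7.994×10^-6 + 1.938×10^-6 + 4.196×10^-4 = 4.295×10^-4 K/W
Q = ΔT/ΣR = (-156 °C − 12.7 °C)/4.295×10^-4 = -3.93×10^5 W
(Negative Q ⇒ heat flows inward; heat gain = 3.93×10^5 W.)

Q = 393 kW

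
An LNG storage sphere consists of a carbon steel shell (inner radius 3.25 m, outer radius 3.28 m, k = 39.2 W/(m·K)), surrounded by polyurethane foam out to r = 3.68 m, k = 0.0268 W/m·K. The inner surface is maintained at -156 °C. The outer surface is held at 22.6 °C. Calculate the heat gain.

Q = 1810 W

Treat each layer as a resistance in series:
  R_carbon steel = (1/3.25 − 1/3.28)/(4πk) = 0.002814/(4π·39.2) = 5.713×10^-6 K/W
  R_polyurethane foam = (1/3.28 − 1/3.68)/(4πk) = 0.03314/(4π·0.0268) = 0.09840 K/W
ΣR = 5.713×10^-6 + 0.09840 = 0.09841 K/W
Q = ΔT/ΣR = (-156 °C − 22.6 °C)/0.09841 = -1810 W
(Negative Q ⇒ heat flows inward; heat gain = 1810 W.)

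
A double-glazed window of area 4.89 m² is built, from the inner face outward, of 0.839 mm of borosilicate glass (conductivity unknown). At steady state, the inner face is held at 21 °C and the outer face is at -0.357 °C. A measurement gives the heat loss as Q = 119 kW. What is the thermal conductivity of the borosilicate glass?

k = 0.956 W/m·K

ΣR = ΔT/Q = |21 − -0.357|/1.19×10^5 = 1.795×10^-4 K/W
L/(kA) = 1.795×10^-4 ⇒ k = 8.39×10^-4/(1.795×10^-4·4.89) = 0.956 W/m·K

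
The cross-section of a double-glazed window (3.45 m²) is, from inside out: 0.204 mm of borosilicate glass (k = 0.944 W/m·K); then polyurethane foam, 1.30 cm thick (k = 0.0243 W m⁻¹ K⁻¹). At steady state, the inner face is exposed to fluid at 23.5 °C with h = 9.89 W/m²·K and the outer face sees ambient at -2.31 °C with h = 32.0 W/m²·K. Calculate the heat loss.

Q = 133 W

Treat each layer as a resistance in series:
  R_conv,in = 1/(hA) = 1/(9.89·3.45) = 0.02931 K/W
  R_borosilicate glass = L/(kA) = 2.04×10^-4/(0.944·3.45) = 6.264×10^-5 K/W
  R_polyurethane foam = L/(kA) = 0.0130/(0.0243·3.45) = 0.1551 K/W
  R_conv,out = 1/(hA) = 1/(32.0·3.45) = 0.009058 K/W
ΣR = 0.02931 + 6.264×10^-5 + 0.1551 + 0.009058 = 0.1935 K/W
Q = ΔT/ΣR = (23.5 °C − -2.31 °C)/0.1935 = 133 W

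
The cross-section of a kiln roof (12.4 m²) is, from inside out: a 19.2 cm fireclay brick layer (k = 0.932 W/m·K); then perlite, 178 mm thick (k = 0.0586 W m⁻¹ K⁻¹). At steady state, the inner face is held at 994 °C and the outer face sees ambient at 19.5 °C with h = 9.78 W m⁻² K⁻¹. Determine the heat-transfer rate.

Treat each layer as a resistance in series:
  R_fireclay brick = L/(kA) = 0.192/(0.932·12.4) = 0.01661 K/W
  R_perlite = L/(kA) = 0.178/(0.0586·12.4) = 0.2450 K/W
  R_conv,out = 1/(hA) = 1/(9.78·12.4) = 0.008246 K/W
ΣR = 0.01661 + 0.2450 + 0.008246 = 0.2699 K/W
Q = ΔT/ΣR = (994 °C − 19.5 °C)/0.2699 = 3610 W

Q = 3610 W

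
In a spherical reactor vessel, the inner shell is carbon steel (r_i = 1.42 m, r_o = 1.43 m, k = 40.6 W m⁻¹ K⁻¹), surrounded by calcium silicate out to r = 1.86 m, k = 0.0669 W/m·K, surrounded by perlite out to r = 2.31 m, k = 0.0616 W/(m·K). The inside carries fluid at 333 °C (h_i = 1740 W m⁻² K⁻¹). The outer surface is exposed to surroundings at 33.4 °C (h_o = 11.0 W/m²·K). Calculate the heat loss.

Q = 911 W

Treat each layer as a resistance in series:
  R_conv,in = 1/(4πr²h) = 1/(4π·1.42²·1740) = 2.268×10^-5 K/W
  R_carbon steel = (1/1.42 − 1/1.43)/(4πk) = 0.004925/(4π·40.6) = 9.652×10^-6 K/W
  R_calcium silicate = (1/1.43 − 1/1.86)/(4πk) = 0.1617/(4π·0.0669) = 0.1923 K/W
  R_perlite = (1/1.86 − 1/2.31)/(4πk) = 0.1047/(4π·0.0616) = 0.1353 K/W
  R_conv,out = 1/(4πr²h) = 1/(4π·2.31²·11.0) = 0.001356 K/W
ΣR = 2.268×10^-5 + 9.652×10^-6 + 0.1923 + 0.1353 + 0.001356 = 0.3290 K/W
Q = ΔT/ΣR = (333 °C − 33.4 °C)/0.3290 = 911 W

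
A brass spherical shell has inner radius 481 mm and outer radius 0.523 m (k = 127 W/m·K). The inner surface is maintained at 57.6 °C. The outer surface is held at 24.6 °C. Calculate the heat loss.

Q = 3.15×10^5 W

Q = 4πk·ΔT/(1/r₁ − 1/r₂) = 4π × 127 × 33 / (1/0.481 − 1/0.523) = 3.15×10^5 W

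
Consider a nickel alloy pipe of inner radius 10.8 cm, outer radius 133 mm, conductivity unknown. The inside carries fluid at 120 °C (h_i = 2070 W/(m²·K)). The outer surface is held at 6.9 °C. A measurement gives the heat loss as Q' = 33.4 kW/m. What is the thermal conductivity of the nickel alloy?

k = 12.4 W/m·K

ΣR = ΔT/Q' = |120 − 6.9|/33400 = 0.003386 m·K/W
Known resistances:
  R'_conv,in = 1/(2πr h) = 1/(2π·0.108·2070) = 7.119×10^-4 m·K/W
R_nickel alloy = ΣR − ΣR_known = 0.003386 − 7.119×10^-4 = 0.002674 m·K/W
ln(r₂/r₁)/(2πk) = 0.002674 ⇒ k = 0.2082/(2π·0.002674) = 12.4 W/m·K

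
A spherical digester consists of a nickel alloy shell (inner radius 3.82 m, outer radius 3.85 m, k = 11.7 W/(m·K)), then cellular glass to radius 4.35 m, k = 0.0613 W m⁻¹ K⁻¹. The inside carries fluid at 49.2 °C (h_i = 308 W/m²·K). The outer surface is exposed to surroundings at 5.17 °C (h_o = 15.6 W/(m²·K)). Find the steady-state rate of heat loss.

Q = 1130 W

Resistance network (inner→outer):
  R_conv,in = 1/(4πr²h) = 1/(4π·3.82²·308) = 1.771×10^-5 K/W
  R_nickel alloy = (1/3.82 − 1/3.85)/(4πk) = 0.002040/(4π·11.7) = 1.387×10^-5 K/W
  R_cellular glass = (1/3.85 − 1/4.35)/(4πk) = 0.02986/(4π·0.0613) = 0.03876 K/W
  R_conv,out = 1/(4πr²h) = 1/(4π·4.35²·15.6) = 2.696×10^-4 K/W
ΣR = 1.771×10^-5 + 1.387×10^-5 + 0.03876 + 2.696×10^-4 = 0.03906 K/W
Q = ΔT/ΣR = (49.2 °C − 5.17 °C)/0.03906 = 1130 W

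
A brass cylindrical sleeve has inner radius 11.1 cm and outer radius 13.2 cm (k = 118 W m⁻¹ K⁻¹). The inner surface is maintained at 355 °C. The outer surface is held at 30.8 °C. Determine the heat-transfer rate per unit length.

Q' = 2πk·ΔT/ln(r₂/r₁) = 2π × 118 × 324.2 / ln(0.132/0.111) = 1.39×10^6 W/m

Q' = 1.39×10^6 W/m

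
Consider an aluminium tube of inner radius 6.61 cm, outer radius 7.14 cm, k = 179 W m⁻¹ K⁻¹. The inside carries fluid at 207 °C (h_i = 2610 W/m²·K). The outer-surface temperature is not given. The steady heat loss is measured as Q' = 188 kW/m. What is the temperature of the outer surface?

Sum the resistances:
  R'_conv,in = 1/(2πr h) = 1/(2π·0.0661·2610) = 9.225×10^-4 m·K/W
  R'_aluminium = ln(0.0714/0.0661)/(2πk) = 0.07713/(2π·179) = 6.858×10^-5 m·K/W
ΣR = 9.911×10^-4 m·K/W
ΔT = Q'·ΣR = 1.88×10^5 × 9.911×10^-4 = 186.3 K
Heat flows outward, so T_out = T_in − ΔT = 207 − 186.3 = 20.7 °C

T_out = 20.7 °C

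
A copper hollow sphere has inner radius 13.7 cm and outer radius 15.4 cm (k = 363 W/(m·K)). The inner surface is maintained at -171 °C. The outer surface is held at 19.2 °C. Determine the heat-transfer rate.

Q = 1080 kW

Q = 4πk·ΔT/(1/r₁ − 1/r₂) = 4π × 363 × 190.2 / (1/0.137 − 1/0.154) = 1.08×10^6 W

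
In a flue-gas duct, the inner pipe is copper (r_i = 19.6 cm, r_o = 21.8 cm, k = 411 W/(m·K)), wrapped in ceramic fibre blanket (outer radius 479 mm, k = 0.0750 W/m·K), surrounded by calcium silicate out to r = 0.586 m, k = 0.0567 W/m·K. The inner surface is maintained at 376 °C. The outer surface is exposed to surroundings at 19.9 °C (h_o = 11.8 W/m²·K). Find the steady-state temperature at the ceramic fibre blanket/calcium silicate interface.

T = 113 °C

Treat each layer as a resistance in series:
  R'_copper = ln(0.218/0.196)/(2πk) = 0.1064/(2π·411) = 4.119×10^-5 m·K/W
  R'_ceramic fibre blanket = ln(0.479/0.218)/(2πk) = 0.7872/(2π·0.0750) = 1.671 m·K/W
  R'_calcium silicate = ln(0.586/0.479)/(2πk) = 0.2016/(2π·0.0567) = 0.5659 m·K/W
  R'_conv,out = 1/(2πr h) = 1/(2π·0.586·11.8) = 0.02302 m·K/W
ΣR = 4.119×10^-5 + 1.671 + 0.5659 + 0.02302 = 2.260 m·K/W
Q' = ΔT/ΣR = (376 °C − 19.9 °C)/2.260 = 157.6 W/m
From the inner boundary to the ceramic fibre blanket/calcium silicate interface, ΣR_partial = 1.671 m·K/W.
T_interface = T_in − Q'·ΣR_partial = 376 °C − (157.6)(1.671) = 113 °C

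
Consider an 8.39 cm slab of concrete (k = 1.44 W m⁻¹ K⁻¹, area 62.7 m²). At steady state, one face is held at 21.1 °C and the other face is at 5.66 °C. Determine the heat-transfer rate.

Q = kA·ΔT/L = 1.44 × 62.7 × |21.1 °C − 5.66 °C| / 0.0839 = 16600 W

Q = 16600 W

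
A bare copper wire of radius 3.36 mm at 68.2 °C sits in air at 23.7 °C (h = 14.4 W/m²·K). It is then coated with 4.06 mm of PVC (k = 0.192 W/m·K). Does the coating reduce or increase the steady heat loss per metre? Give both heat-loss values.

Critical radius for a cylinder: r_cr = k/h = 0.0133 m = 1.33 cm.
Outer radius after coating: r₂ = 0.00336 + 0.00406 = 0.00742 m.
Since r₁ < r_cr and r₂ ≤ r_cr, the coating moves toward the maximum at r_cr — heat loss rises.
Bare: R = 1/(2πr₁h) = 3.289 m·K/W; Q = 44.5/3.289 = 13.5 W/m.
Coated: R = R_cond + R_conv = 2.146 m·K/W; Q = 44.5/2.146 = 20.7 W/m.

increases: 13.5 → 20.7 W/m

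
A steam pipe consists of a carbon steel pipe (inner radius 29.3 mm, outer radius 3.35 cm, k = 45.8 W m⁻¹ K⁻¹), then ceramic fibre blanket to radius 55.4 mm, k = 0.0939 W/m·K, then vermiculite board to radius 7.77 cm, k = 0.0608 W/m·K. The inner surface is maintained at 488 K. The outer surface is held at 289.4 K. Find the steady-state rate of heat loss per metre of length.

Resistance network (inner→outer):
  R'_carbon steel = ln(0.0335/0.0293)/(2πk) = 0.1340/(2π·45.8) = 4.655×10^-4 m·K/W
  R'_ceramic fibre blanket = ln(0.0554/0.0335)/(2πk) = 0.5030/(2π·0.0939) = 0.8526 m·K/W
  R'_vermiculite board = ln(0.0777/0.0554)/(2πk) = 0.3383/(2π·0.0608) = 0.8855 m·K/W
ΣR = 4.655×10^-4 + 0.8526 + 0.8855 = 1.739 m·K/W
Q' = ΔT/ΣR = (488 K − 289.4 K)/1.739 = 114 W/m

Q' = 114 W/m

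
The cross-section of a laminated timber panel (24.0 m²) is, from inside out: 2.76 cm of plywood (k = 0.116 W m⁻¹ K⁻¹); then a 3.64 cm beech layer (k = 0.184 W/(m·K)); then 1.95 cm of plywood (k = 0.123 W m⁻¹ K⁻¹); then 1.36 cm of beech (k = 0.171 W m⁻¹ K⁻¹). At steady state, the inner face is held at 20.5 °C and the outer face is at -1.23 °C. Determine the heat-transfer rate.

Q = 774 W

Treat each layer as a resistance in series:
  R_plywood = L/(kA) = 0.0276/(0.116·24.0) = 0.009914 K/W
  R_beech = L/(kA) = 0.0364/(0.184·24.0) = 0.008243 K/W
  R_plywood = L/(kA) = 0.0195/(0.123·24.0) = 0.006606 K/W
  R_beech = L/(kA) = 0.0136/(0.171·24.0) = 0.003314 K/W
ΣR = 0.009914 + 0.008243 + 0.006606 + 0.003314 = 0.02808 K/W
Q = ΔT/ΣR = (20.5 °C − -1.23 °C)/0.02808 = 774 W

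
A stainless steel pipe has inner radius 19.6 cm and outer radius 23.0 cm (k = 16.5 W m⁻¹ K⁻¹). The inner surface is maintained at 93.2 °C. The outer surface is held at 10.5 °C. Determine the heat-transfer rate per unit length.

Q' = 53.6 kW/m

Q' = 2πk·ΔT/ln(r₂/r₁) = 2π × 16.5 × 82.7 / ln(0.230/0.196) = 53600 W/m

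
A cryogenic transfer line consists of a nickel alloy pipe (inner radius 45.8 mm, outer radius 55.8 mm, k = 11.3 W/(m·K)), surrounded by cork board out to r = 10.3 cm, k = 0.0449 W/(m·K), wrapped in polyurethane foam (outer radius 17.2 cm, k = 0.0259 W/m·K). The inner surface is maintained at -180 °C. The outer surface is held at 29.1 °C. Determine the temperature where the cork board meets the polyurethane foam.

T = -94.6 °C

Resistance network (inner→outer):
  R'_nickel alloy = ln(0.0558/0.0458)/(2πk) = 0.1975/(2π·11.3) = 0.002782 m·K/W
  R'_cork board = ln(0.103/0.0558)/(2πk) = 0.6130/(2π·0.0449) = 2.173 m·K/W
  R'_polyurethane foam = ln(0.172/0.103)/(2πk) = 0.5128/(2π·0.0259) = 3.151 m·K/W
ΣR = 0.002782 + 2.173 + 3.151 = 5.327 m·K/W
Q' = ΔT/ΣR = (-180 °C − 29.1 °C)/5.327 = -39.25 W/m
From the inner boundary to the cork board/polyurethane foam interface, ΣR_partial = 2.176 m·K/W.
T_interface = T_in − Q'·ΣR_partial = -180 °C − (-39.25)(2.176) = -94.6 °C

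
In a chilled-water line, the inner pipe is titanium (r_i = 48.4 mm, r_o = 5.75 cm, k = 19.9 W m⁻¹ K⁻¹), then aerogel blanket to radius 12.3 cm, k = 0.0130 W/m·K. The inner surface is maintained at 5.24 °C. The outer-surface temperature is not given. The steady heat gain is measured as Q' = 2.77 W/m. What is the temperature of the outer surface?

T_out = 31.0 °C

Sum the resistances:
  R'_titanium = ln(0.0575/0.0484)/(2πk) = 0.1723/(2π·19.9) = 0.001378 m·K/W
  R'_aerogel blanket = ln(0.123/0.0575)/(2πk) = 0.7604/(2π·0.0130) = 9.309 m·K/W
ΣR = 9.311 m·K/W
ΔT = Q'·ΣR = 2.77 × 9.311 = 25.79 K
Heat flows inward, so T_out = T_in + ΔT = 5.24 + 25.79 = 31.0 °C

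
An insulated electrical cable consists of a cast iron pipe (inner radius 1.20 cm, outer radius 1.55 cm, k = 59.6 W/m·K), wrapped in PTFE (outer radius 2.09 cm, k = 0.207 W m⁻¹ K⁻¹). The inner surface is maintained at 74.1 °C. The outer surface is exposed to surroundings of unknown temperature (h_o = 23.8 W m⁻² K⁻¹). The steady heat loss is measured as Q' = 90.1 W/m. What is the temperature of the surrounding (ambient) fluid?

T_out = 24.5 °C

Series resistances:
  R'_cast iron = ln(0.0155/0.0120)/(2πk) = 0.2559/(2π·59.6) = 6.834×10^-4 m·K/W
  R'_PTFE = ln(0.0209/0.0155)/(2πk) = 0.2989/(2π·0.207) = 0.2298 m·K/W
  R'_conv,out = 1/(2πr h) = 1/(2π·0.0209·23.8) = 0.3200 m·K/W
ΣR = 0.5505 m·K/W
ΔT = Q'·ΣR = 90.1 × 0.5505 = 49.60 K
Heat flows outward, so T_out = T_in − ΔT = 74.1 − 49.60 = 24.5 °C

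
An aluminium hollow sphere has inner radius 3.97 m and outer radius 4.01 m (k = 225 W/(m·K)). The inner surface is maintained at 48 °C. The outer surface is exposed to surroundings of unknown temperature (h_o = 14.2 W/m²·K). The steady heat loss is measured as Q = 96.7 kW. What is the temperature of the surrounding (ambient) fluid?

Sum the resistances:
  R_aluminium = (1/3.97 − 1/4.01)/(4πk) = 0.002513/(4π·225) = 8.887×10^-7 K/W
  R_conv,out = 1/(4πr²h) = 1/(4π·4.01²·14.2) = 3.485×10^-4 K/W
ΣR = 3.494×10^-4 K/W
ΔT = Q·ΣR = 96700 × 3.494×10^-4 = 33.79 K
Heat flows outward, so T_out = T_in − ΔT = 48 − 33.79 = 14.2 °C

T_out = 14.2 °C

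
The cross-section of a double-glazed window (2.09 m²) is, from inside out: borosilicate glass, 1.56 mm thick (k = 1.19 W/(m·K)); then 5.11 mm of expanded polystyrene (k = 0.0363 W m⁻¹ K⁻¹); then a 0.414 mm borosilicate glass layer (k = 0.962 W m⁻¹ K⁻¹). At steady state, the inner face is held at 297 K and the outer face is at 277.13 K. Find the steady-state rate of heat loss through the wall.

Q = 291 W

Resistance network (inner→outer):
  R_borosilicate glass = L/(kA) = 0.00156/(1.19·2.09) = 6.272×10^-4 K/W
  R_expanded polystyrene = L/(kA) = 0.00511/(0.0363·2.09) = 0.06735 K/W
  R_borosilicate glass = L/(kA) = 4.14×10^-4/(0.962·2.09) = 2.059×10^-4 K/W
ΣR = 6.272×10^-4 + 0.06735 + 2.059×10^-4 = 0.06818 K/W
Q = ΔT/ΣR = (297 K − 277.13 K)/0.06818 = 291 W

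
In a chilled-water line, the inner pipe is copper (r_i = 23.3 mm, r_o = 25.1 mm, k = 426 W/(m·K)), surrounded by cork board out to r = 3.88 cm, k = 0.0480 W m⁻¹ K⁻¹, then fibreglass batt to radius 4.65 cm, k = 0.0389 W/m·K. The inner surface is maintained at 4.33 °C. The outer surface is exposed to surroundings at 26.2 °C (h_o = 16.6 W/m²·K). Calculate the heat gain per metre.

Treat each layer as a resistance in series:
  R'_copper = ln(0.0251/0.0233)/(2πk) = 0.07441/(2π·426) = 2.780×10^-5 m·K/W
  R'_cork board = ln(0.0388/0.0251)/(2πk) = 0.4356/(2π·0.0480) = 1.444 m·K/W
  R'_fibreglass batt = ln(0.0465/0.0388)/(2πk) = 0.1810/(2π·0.0389) = 0.7407 m·K/W
  R'_conv,out = 1/(2πr h) = 1/(2π·0.0465·16.6) = 0.2062 m·K/W
ΣR = 2.780×10^-5 + 1.444 + 0.7407 + 0.2062 = 2.391 m·K/W
Q' = ΔT/ΣR = (4.33 °C − 26.2 °C)/2.391 = -9.15 W/m
(Negative Q' ⇒ heat flows inward; heat gain = 9.15 W/m.)

Q' = 9.15 W/m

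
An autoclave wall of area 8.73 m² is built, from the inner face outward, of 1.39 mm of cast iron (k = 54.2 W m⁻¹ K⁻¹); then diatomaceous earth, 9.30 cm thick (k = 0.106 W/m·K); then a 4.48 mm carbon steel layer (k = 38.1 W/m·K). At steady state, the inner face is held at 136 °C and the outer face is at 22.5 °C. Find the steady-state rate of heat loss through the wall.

Resistance network (inner→outer):
  R_cast iron = L/(kA) = 0.00139/(54.2·8.73) = 2.938×10^-6 K/W
  R_diatomaceous earth = L/(kA) = 0.0930/(0.106·8.73) = 0.1005 K/W
  R_carbon steel = L/(kA) = 0.00448/(38.1·8.73) = 1.347×10^-5 K/W
ΣR = 2.938×10^-6 + 0.1005 + 1.347×10^-5 = 0.1005 K/W
Q = ΔT/ΣR = (136 °C − 22.5 °C)/0.1005 = 1130 W

Q = 1130 W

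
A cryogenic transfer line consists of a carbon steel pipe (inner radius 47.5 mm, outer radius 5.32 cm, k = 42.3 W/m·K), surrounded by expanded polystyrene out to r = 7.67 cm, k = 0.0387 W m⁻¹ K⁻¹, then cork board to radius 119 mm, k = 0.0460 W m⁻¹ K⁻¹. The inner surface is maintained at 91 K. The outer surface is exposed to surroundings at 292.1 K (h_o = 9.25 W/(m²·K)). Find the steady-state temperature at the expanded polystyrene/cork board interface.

T = 186.5 K

Resistance network (inner→outer):
  R'_carbon steel = ln(0.0532/0.0475)/(2πk) = 0.1133/(2π·42.3) = 4.264×10^-4 m·K/W
  R'_expanded polystyrene = ln(0.0767/0.0532)/(2πk) = 0.3658/(2π·0.0387) = 1.505 m·K/W
  R'_cork board = ln(0.119/0.0767)/(2πk) = 0.4392/(2π·0.0460) = 1.520 m·K/W
  R'_conv,out = 1/(2πr h) = 1/(2π·0.119·9.25) = 0.1446 m·K/W
ΣR = 4.264×10^-4 + 1.505 + 1.520 + 0.1446 = 3.170 m·K/W
Q' = ΔT/ΣR = (91 K − 292.1 K)/3.170 = -63.44 W/m
From the inner boundary to the expanded polystyrene/cork board interface, ΣR_partial = 1.505 m·K/W.
T_interface = T_in − Q'·ΣR_partial = 91 K − (-63.44)(1.505) = 186.5 K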